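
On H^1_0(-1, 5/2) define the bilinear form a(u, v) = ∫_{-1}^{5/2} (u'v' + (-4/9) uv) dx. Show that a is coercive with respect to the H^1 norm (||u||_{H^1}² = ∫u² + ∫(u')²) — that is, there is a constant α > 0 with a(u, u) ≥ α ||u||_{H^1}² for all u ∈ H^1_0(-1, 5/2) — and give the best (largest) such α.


α = 4*(-49 + 9*π^2)/(9*(4*π^2 + 49))

Coercivity of a(·,·) on H^1_0(-1, 5/2) means a(u, u) ≥ α ||u||_{H^1}² for every u ∈ H^1_0.
The interval has length L = 7/2, and Poincaré/coercivity depend only on L. Here a(u, u) = ∫(u')² + (-4/9)·∫u².
Here c = -4/9 < 0 with |c| < (π/L)² = 4*π^2/49, so coercivity still holds. The condition a(u,u) ≥ α||u||_{H^1}² reads (1−α)∫(u')² ≥ (α−c)∫u². Any admissible α is ≤ 1 (rapidly oscillating u have ∫u²/∫(u')² → 0), and α = 1 would force 0 ≥ (1−c)∫u², impossible since c < 1; so 1−α > 0. By the sharp Poincaré inequality on H^1_0 of an interval of length L, ∫(u')² ≥ (π/L)²∫u² with equality for the first sine mode sin(π(x−x₀)/L) (x₀ the left endpoint), so the inequality holds for all u iff (1−α)(π/L)² ≥ α − c, i.e. α ≤ ((π/L)² + c)/((π/L)² + 1) = (1 + c(L/π)²)/(1 + (L/π)²). (Direct route, valid since c ≤ 0: Poincaré gives c∫u² ≥ c(L/π)²∫(u')², so a(u,u) ≥ (1 + c(L/π)²)∫(u')², while ||u||_{H^1}² ≤ (1 + (L/π)²)∫(u')²; dividing yields the same α.) With (π/L)² = 4*π^2/49 and c = -4/9, the largest admissible constant is α = ((π/L)² + c)/((π/L)² + 1).
Simplifying, α = 4*(-49 + 9*π^2)/(9*(4*π^2 + 49)).


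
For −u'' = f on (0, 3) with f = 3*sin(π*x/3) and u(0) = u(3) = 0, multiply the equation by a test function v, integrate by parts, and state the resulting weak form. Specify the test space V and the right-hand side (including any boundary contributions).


V = H^1_0(0, 3) (so v(0) = v(3) = 0); weak form: ∫_0^3 u'v' dx = ∫_0^3 (3*sin(π*x/3)) v dx for all v ∈ V.

Multiply both sides by a test function v and integrate from 0 to 3:
  ∫_0^3 −u''(x) v(x) dx = ∫_0^3 f(x) v(x) dx.
Integrate the LHS by parts once:
  ∫_0^3 −u'' v dx = −[u'(x) v(x)]_0^3 + ∫_0^3 u'(x) v'(x) dx.
Thus ∫_0^3 u'(x) v'(x) dx = ∫_0^3 f(x) v(x) dx + [u'(x) v(x)]_0^3.
Choose V so that boundary terms are either known or forced to vanish.
u is Dirichlet: u(0) = u(3) = 0. Let V = H^1_0(0, 3); then v(0) = v(3) = 0, and [u' v]_0^3 = 0.
Weak formulation: find u (satisfying any essential BC) such that ∫_0^3 u'(x) v'(x) dx = ∫_0^3 f v dx for all v ∈ V.
Substituting f(x) = 3*sin(π*x/3), the right-hand side is ∫_0^3 (3*sin(π*x/3)) v dx.


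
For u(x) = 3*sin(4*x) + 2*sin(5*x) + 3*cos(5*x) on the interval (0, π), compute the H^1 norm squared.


||u||_{H^1(0,π)}^2 = -416 + 491*π/2

u'(x) = -15*sin(5*x) + 12*cos(4*x) + 10*cos(5*x).
Expand u² and (u')² and integrate term by term on (0, π), using: for integers n ≥ 1, ∫_0^π sin²(nx) dx = ∫_0^π cos²(nx) dx = π/2; for n ≠ n', ∫_0^π sin(nx)sin(n'x) dx = ∫_0^π cos(nx)cos(n'x) dx = 0; and by product-to-sum, ∫_0^π sin(nx)cos(n'x) dx = ½∫_0^π [sin((n+n')x) + sin((n−n')x)] dx, which is 0 when n+n' is even and 2n/(n²−n'²) when n+n' is odd (it need not vanish on (0, π)).
  u² squared terms: (2)²·∫sin(5x)² dx = 4·π/2 = 2*π;  (3)²·∫cos(5x)² dx = 9·π/2 = 9*π/2;  (3)²·∫sin(4x)² dx = 9·π/2 = 9*π/2.
  u² cross terms: 2·(2)·(3)·∫sin(5x)·cos(5x) dx = 12·(0) = 0;  2·(2)·(3)·∫sin(5x)·sin(4x) dx = 12·(0) = 0;  2·(3)·(3)·∫cos(5x)·sin(4x) dx = 18·(-8/9) = -16.
  So ∫_0^π u² dx = 2*π + 9*π/2 + 9*π/2 + 0 + 0 − 16 = -16 + 11*π.
  (u')² squared terms: (-15)²·∫sin(5x)² dx = 225·π/2 = 225*π/2;  (10)²·∫cos(5x)² dx = 100·π/2 = 50*π;  (12)²·∫cos(4x)² dx = 144·π/2 = 72*π.
  (u')² cross terms: 2·(-15)·(10)·∫sin(5x)·cos(5x) dx = -300·(0) = 0;  2·(-15)·(12)·∫sin(5x)·cos(4x) dx = -360·(10/9) = -400;  2·(10)·(12)·∫cos(5x)·cos(4x) dx = 240·(0) = 0.
  So ∫_0^π (u')² dx = 225*π/2 + 50*π + 72*π + 0 − 400 + 0 = -400 + 469*π/2.
||u||_{H^1}^2 = (-16 + 11*π) + (-400 + 469*π/2) = -416 + 491*π/2.


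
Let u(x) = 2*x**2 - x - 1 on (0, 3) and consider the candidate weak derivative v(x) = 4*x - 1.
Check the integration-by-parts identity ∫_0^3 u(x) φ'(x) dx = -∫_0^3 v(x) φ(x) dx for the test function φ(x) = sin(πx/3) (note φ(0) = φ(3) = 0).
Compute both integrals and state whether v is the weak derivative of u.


LHS = -30/π, RHS = -30/π. Yes, v = u' weakly.

u(x) = 2*x**2 - x - 1, classical derivative u'(x) = 4*x - 1.
φ(x) = sin(πx/3), so φ'(x) = π*cos(π*x/3)/3.
Note φ(0) = φ(3) = 0, so the boundary term u·φ vanishes.
LHS = ∫_0^3 u(x) φ'(x) dx = ∫_0^3 (2*π*x^2*cos(π*x/3)/3 - π*x*cos(π*x/3)/3 - π*cos(π*x/3)/3) dx. Term by term:
  ∫_0^3 -π*cos(π*x/3)/3 dx = 0;  ∫_0^3 -π*x*cos(π*x/3)/3 dx = 6/π;  ∫_0^3 2*π*x^2*cos(π*x/3)/3 dx = -36/π.
Sum: 0 + 6/π − 36/π = -30/π.
So LHS = -30/π.
∫_0^3 v(x) φ(x) dx = ∫_0^3 (4*x*sin(π*x/3) - sin(π*x/3)) dx. Term by term:
  ∫_0^3 -sin(π*x/3) dx = -6/π;  ∫_0^3 4*x*sin(π*x/3) dx = 36/π.
Sum: -6/π + 36/π = 30/π.
So RHS = -∫_0^3 v(x) φ(x) dx = -30/π.
LHS = RHS, so the identity holds for this test φ.
Moreover u is smooth here and v(x) = u'(x) = 4*x - 1 pointwise, so the identity holds for every test function. Hence v is the weak derivative of u.


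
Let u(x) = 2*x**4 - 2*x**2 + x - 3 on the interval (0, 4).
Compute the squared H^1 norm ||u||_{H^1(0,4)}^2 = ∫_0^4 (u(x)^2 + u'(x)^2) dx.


||u||_{H^1}^2 = 10659608/45

The H^1 norm (squared) on an interval (0, L) is
  ||u||_{H^1}^2 = ∫_0^L u(x)^2 dx + ∫_0^L u'(x)^2 dx.
Compute u'(x) = 8*x**3 - 4*x + 1.
Then u(x)^2 = 4*x**8 - 8*x**6 + 4*x**5 - 8*x**4 - 4*x**3 + 13*x**2 - 6*x + 9 and u'(x)^2 = 64*x**6 - 64*x**4 + 16*x**3 + 16*x**2 - 8*x + 1.
Integrate each monomial from 0 to 4 using ∫_0^4 c·x^n dx = c·4^(n+1)/(n+1):
  ∫_0^4 u(x)^2 dx = ∫_0^4 (4*x^8 - 8*x^6 + 4*x^5 - 8*x^4 - 4*x^3 + 13*x^2 - 6*x + 9) dx. Term by term:
    ∫_0^4 4*x^8 dx = 1048576/9;  ∫_0^4 -8*x^6 dx = -131072/7;  ∫_0^4 4*x^5 dx = 8192/3;
    ∫_0^4 -8*x^4 dx = -8192/5;  ∫_0^4 -4*x^3 dx = -256;  ∫_0^4 13*x^2 dx = 832/3;
    ∫_0^4 -6*x dx = -48;  ∫_0^4 9 dx = 36.
  Sum: 1048576/9 − 131072/7 + 8192/3 − 8192/5 − 256 + 832/3 − 48 + 36 = 31148924/315.
  ∫_0^4 u'(x)^2 dx = ∫_0^4 (64*x^6 - 64*x^4 + 16*x^3 + 16*x^2 - 8*x + 1) dx. Term by term:
    ∫_0^4 64*x^6 dx = 1048576/7;  ∫_0^4 -64*x^4 dx = -65536/5;  ∫_0^4 16*x^3 dx = 1024;
    ∫_0^4 16*x^2 dx = 1024/3;  ∫_0^4 -8*x dx = -64;  ∫_0^4 1 dx = 4.
  Sum: 1048576/7 − 65536/5 + 1024 + 1024/3 − 64 + 4 = 14489444/105.
Adding: ||u||_{H^1}^2 = 31148924/315 + 14489444/105 = 10659608/45.


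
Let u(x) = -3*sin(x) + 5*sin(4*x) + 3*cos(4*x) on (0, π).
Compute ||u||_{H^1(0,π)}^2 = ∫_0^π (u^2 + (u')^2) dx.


||u||_{H^1(0,π)}^2 = 204/5 + 298*π

u'(x) = -12*sin(4*x) - 3*cos(x) + 20*cos(4*x).
Expand u² and (u')² and integrate term by term on (0, π), using: for integers n ≥ 1, ∫_0^π sin²(nx) dx = ∫_0^π cos²(nx) dx = π/2; for n ≠ n', ∫_0^π sin(nx)sin(n'x) dx = ∫_0^π cos(nx)cos(n'x) dx = 0; and by product-to-sum, ∫_0^π sin(nx)cos(n'x) dx = ½∫_0^π [sin((n+n')x) + sin((n−n')x)] dx, which is 0 when n+n' is even and 2n/(n²−n'²) when n+n' is odd (it need not vanish on (0, π)).
  u² squared terms: (-3)²·∫sin(x)² dx = 9·π/2 = 9*π/2;  (3)²·∫cos(4x)² dx = 9·π/2 = 9*π/2;  (5)²·∫sin(4x)² dx = 25·π/2 = 25*π/2.
  u² cross terms: 2·(-3)·(3)·∫sin(x)·cos(4x) dx = -18·(-2/15) = 12/5;  2·(-3)·(5)·∫sin(x)·sin(4x) dx = -30·(0) = 0;  2·(3)·(5)·∫cos(4x)·sin(4x) dx = 30·(0) = 0.
  So ∫_0^π u² dx = 9*π/2 + 9*π/2 + 25*π/2 + 12/5 + 0 + 0 = 12/5 + 43*π/2.
  (u')² squared terms: (-12)²·∫sin(4x)² dx = 144·π/2 = 72*π;  (-3)²·∫cos(x)² dx = 9·π/2 = 9*π/2;  (20)²·∫cos(4x)² dx = 400·π/2 = 200*π.
  (u')² cross terms: 2·(-12)·(-3)·∫sin(4x)·cos(x) dx = 72·(8/15) = 192/5;  2·(-12)·(20)·∫sin(4x)·cos(4x) dx = -480·(0) = 0;  2·(-3)·(20)·∫cos(x)·cos(4x) dx = -120·(0) = 0.
  So ∫_0^π (u')² dx = 72*π + 9*π/2 + 200*π + 192/5 + 0 + 0 = 192/5 + 553*π/2.
||u||_{H^1}^2 = (12/5 + 43*π/2) + (192/5 + 553*π/2) = 204/5 + 298*π.


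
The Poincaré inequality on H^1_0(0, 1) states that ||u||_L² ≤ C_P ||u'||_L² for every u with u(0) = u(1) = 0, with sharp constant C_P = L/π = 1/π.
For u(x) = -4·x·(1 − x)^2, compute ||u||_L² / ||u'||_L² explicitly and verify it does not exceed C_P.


||u||_L² / ||u'||_L² = sqrt(14)/14 < C_P = 1/π.

u(x) = -4·x·(1 − x)^2, so u'(x) = 4*(1 - 3*x)*(x - 1).
u(x) = -4·x·(1 − x)^2 vanishes at x = 0 and x = 1, so u ∈ H^1_0(0, 1). Differentiate via the product rule and integrate the resulting polynomials term by term.
  ∫_0^1 u² dx = ∫_0^1 (16*x^6 - 64*x^5 + 96*x^4 - 64*x^3 + 16*x^2) dx. Term by term:
    ∫_0^1 16*x^6 dx = 16/7;  ∫_0^1 -64*x^5 dx = -32/3;  ∫_0^1 96*x^4 dx = 96/5;
    ∫_0^1 -64*x^3 dx = -16;  ∫_0^1 16*x^2 dx = 16/3.
  Sum: 16/7 − 32/3 + 96/5 − 16 + 16/3 = 16/105.
  ∫_0^1 (u')² dx = ∫_0^1 (144*x^4 - 384*x^3 + 352*x^2 - 128*x + 16) dx. Term by term:
    ∫_0^1 144*x^4 dx = 144/5;  ∫_0^1 -384*x^3 dx = -96;  ∫_0^1 352*x^2 dx = 352/3;
    ∫_0^1 -128*x dx = -64;  ∫_0^1 16 dx = 16.
  Sum: 144/5 − 96 + 352/3 − 64 + 16 = 32/15.
∫_0^1 u² dx = 16/105, so ||u||_L² = 4*sqrt(105)/105.
∫_0^1 (u')² dx = 32/15, so ||u'||_L² = 4*sqrt(30)/15.
Ratio ||u||_L² / ||u'||_L² = sqrt(14)/14.
Sharp Poincaré constant on H^1_0(0, 1) is C_P = L/π = 1/π, achieved by sin(π·x).
A polynomial bump cannot attain the sharp Poincaré constant (only the first sine eigenfunction does), so the ratio is strictly less than C_P, consistent with ||u||_L² ≤ C_P ||u'||_L².


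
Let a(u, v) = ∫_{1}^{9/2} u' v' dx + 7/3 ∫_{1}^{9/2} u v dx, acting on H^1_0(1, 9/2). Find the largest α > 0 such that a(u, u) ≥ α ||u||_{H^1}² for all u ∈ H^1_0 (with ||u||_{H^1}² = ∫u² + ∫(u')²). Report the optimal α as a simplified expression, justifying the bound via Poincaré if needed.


α = 1

Coercivity of a(·,·) on H^1_0(1, 9/2) means a(u, u) ≥ α ||u||_{H^1}² for every u ∈ H^1_0.
The interval has length L = 7/2, and Poincaré/coercivity depend only on L. Here a(u, u) = ∫(u')² + (7/3)·∫u².
Here c = 7/3 ≥ 1, so a(u,u) = ∫(u')² + c∫u² ≥ ∫(u')² + ∫u² = ||u||_{H^1}², i.e. α = 1 works. No larger α is possible: a(u,u) ≥ α||u||_{H^1}² means (1−α)∫(u')² ≥ (α−c)∫u², and for the modes u_n = sin(nπ(x−x₀)/L) (x₀ the left endpoint) one has ∫u_n²/∫(u_n')² = (L/(nπ))² → 0, so a(u_n,u_n)/||u_n||_{H^1}² → 1. Hence the optimal constant is α = 1.
Therefore α = 1.


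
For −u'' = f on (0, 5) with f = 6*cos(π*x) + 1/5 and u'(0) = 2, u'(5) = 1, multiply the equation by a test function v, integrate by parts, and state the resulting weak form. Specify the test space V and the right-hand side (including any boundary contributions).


V = H^1(0, 5) (v unrestricted at boundary; u is determined up to an additive constant); weak form: ∫_0^5 u'v' dx = ∫_0^5 (6*cos(π*x) + 1/5) v dx + v(5) − 2·v(0) for all v ∈ V.

Multiply both sides by a test function v and integrate from 0 to 5:
  ∫_0^5 −u''(x) v(x) dx = ∫_0^5 f(x) v(x) dx.
Integrate the LHS by parts once:
  ∫_0^5 −u'' v dx = −[u'(x) v(x)]_0^5 + ∫_0^5 u'(x) v'(x) dx.
Thus ∫_0^5 u'(x) v'(x) dx = ∫_0^5 f(x) v(x) dx + [u'(x) v(x)]_0^5.
Choose V so that boundary terms are either known or forced to vanish.
u has inhomogeneous Neumann u'(0) = 2, u'(5) = 1. [u' v]_0^5 = (1)·v(5) − (2)·v(0) = v(5) − 2·v(0). Take V = H^1(0, 5); boundary term becomes part of RHS.
Weak formulation: find u (satisfying any essential BC) such that ∫_0^5 u'(x) v'(x) dx = ∫_0^5 f v dx + v(5) − 2·v(0) for all v ∈ V (Neumann data are natural BCs: they enter the RHS as boundary terms).
Substituting f(x) = 6*cos(π*x) + 1/5, the right-hand side is ∫_0^5 (6*cos(π*x) + 1/5) v dx + v(5) − 2·v(0).
Compatibility check (pure Neumann): taking v ≡ 1 ∈ V gives 0 = ∫_0^5 f dx + (1) − (2), i.e. ∫_0^5 f dx must equal u'(0) − u'(5) = 1. Indeed ∫_0^5 (6*cos(π*x) + 1/5) dx = 1, so the data are compatible. The solution is then unique only up to an additive constant (fix it e.g. by requiring ∫_0^5 u dx = 0).


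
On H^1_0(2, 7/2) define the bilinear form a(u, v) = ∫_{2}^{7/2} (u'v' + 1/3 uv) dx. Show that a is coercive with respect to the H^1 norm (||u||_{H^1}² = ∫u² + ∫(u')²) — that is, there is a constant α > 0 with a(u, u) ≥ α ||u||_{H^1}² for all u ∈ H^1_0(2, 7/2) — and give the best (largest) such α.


α = (3 + 4*π^2)/(9 + 4*π^2)

Coercivity of a(·,·) on H^1_0(2, 7/2) means a(u, u) ≥ α ||u||_{H^1}² for every u ∈ H^1_0.
The interval has length L = 3/2, and Poincaré/coercivity depend only on L. Here a(u, u) = ∫(u')² + (1/3)·∫u².
Here 0 < c = 1/3 < 1. The condition a(u,u) ≥ α||u||_{H^1}² reads (1−α)∫(u')² ≥ (α−c)∫u². Any admissible α is ≤ 1 (rapidly oscillating u have ∫u²/∫(u')² → 0), and α = 1 would force 0 ≥ (1−c)∫u², impossible since c < 1; so 1−α > 0. By the sharp Poincaré inequality on H^1_0 of an interval of length L, ∫(u')² ≥ (π/L)²∫u² with equality for the first sine mode sin(π(x−x₀)/L) (x₀ the left endpoint), so the inequality holds for all u iff (1−α)(π/L)² ≥ α − c, i.e. α ≤ ((π/L)² + c)/((π/L)² + 1) = (1 + c(L/π)²)/(1 + (L/π)²). With (π/L)² = 4*π^2/9 and c = 1/3, the largest admissible constant is α = ((π/L)² + c)/((π/L)² + 1).
Simplifying, α = (3 + 4*π^2)/(9 + 4*π^2).


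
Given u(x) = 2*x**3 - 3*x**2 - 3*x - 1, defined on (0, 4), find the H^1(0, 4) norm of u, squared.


||u||_{H^1}^2 = 171944/35

The H^1 norm (squared) on an interval (0, L) is
  ||u||_{H^1}^2 = ∫_0^L u(x)^2 dx + ∫_0^L u'(x)^2 dx.
Compute u'(x) = 6*x**2 - 6*x - 3.
Then u(x)^2 = 4*x**6 - 12*x**5 - 3*x**4 + 14*x**3 + 15*x**2 + 6*x + 1 and u'(x)^2 = 36*x**4 - 72*x**3 + 36*x + 9.
Integrate each monomial from 0 to 4 using ∫_0^4 c·x^n dx = c·4^(n+1)/(n+1):
  ∫_0^4 u(x)^2 dx = ∫_0^4 (4*x^6 - 12*x^5 - 3*x^4 + 14*x^3 + 15*x^2 + 6*x + 1) dx. Term by term:
    ∫_0^4 4*x^6 dx = 65536/7;  ∫_0^4 -12*x^5 dx = -8192;  ∫_0^4 -3*x^4 dx = -3072/5;
    ∫_0^4 14*x^3 dx = 896;  ∫_0^4 15*x^2 dx = 320;  ∫_0^4 6*x dx = 48;
    ∫_0^4 1 dx = 4.
  Sum: 65536/7 − 8192 − 3072/5 + 896 + 320 + 48 + 4 = 63836/35.
  ∫_0^4 u'(x)^2 dx = ∫_0^4 (36*x^4 - 72*x^3 + 36*x + 9) dx. Term by term:
    ∫_0^4 36*x^4 dx = 36864/5;  ∫_0^4 -72*x^3 dx = -4608;  ∫_0^4 36*x dx = 288;
    ∫_0^4 9 dx = 36.
  Sum: 36864/5 − 4608 + 288 + 36 = 15444/5.
Adding: ||u||_{H^1}^2 = 63836/35 + 15444/5 = 171944/35.


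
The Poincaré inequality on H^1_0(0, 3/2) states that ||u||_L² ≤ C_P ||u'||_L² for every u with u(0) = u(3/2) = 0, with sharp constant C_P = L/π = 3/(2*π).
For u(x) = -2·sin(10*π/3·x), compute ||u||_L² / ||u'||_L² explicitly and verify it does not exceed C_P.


||u||_L² / ||u'||_L² = 3/(10*π) < C_P = 3/(2*π).

u(x) = -2·sin(10*π/3·x), so u'(x) = -20*π*cos(10*π*x/3)/3.
Writing u(x) = A·sin(kπx/L) with A = -2 and k = 5, use ∫_0^L sin²(kπx/L) dx = L/2 and ∫_0^L cos²(kπx/L) dx = L/2.
u² = 4·sin²(10*π/3·x) and (u')² = 400*π^2/9·cos²(10*π/3·x), and each of sin², cos² integrates to L/2 = 3/4 over (0, 3/2).
∫_0^3/2 u² dx = 3, so ||u||_L² = sqrt(3).
∫_0^3/2 (u')² dx = 100*π^2/3, so ||u'||_L² = 10*sqrt(3)*π/3.
Ratio ||u||_L² / ||u'||_L² = 3/(10*π).
Sharp Poincaré constant on H^1_0(0, 3/2) is C_P = L/π = 3/(2*π), achieved by sin(2*π/3·x).
This is the k = 5 harmonic; the ratio L/(kπ) is strictly less than C_P = L/π, consistent with the sharp inequality ||u||_L² ≤ C_P ||u'||_L².


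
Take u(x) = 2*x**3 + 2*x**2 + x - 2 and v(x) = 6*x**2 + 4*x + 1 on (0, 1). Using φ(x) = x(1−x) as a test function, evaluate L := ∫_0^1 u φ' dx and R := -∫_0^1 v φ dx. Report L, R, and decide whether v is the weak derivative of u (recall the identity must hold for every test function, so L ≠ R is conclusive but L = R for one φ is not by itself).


LHS = -4/5, RHS = -4/5. Yes, v = u' weakly.

u(x) = 2*x**3 + 2*x**2 + x - 2, classical derivative u'(x) = 6*x**2 + 4*x + 1.
φ(x) = x(1−x), so φ'(x) = 1 - 2*x.
Note φ(0) = φ(1) = 0, so the boundary term u·φ vanishes.
LHS = ∫_0^1 u(x) φ'(x) dx = ∫_0^1 (-4*x^4 - 2*x^3 + 5*x - 2) dx. Term by term:
  ∫_0^1 -4*x^4 dx = -4/5;  ∫_0^1 -2*x^3 dx = -1/2;  ∫_0^1 5*x dx = 5/2;
  ∫_0^1 -2 dx = -2.
Sum: -4/5 − 1/2 + 5/2 − 2 = -4/5.
So LHS = -4/5.
∫_0^1 v(x) φ(x) dx = ∫_0^1 (-6*x^4 + 2*x^3 + 3*x^2 + x) dx. Term by term:
  ∫_0^1 -6*x^4 dx = -6/5;  ∫_0^1 2*x^3 dx = 1/2;  ∫_0^1 3*x^2 dx = 1;
  ∫_0^1 x dx = 1/2.
Sum: -6/5 + 1/2 + 1 + 1/2 = 4/5.
So RHS = -∫_0^1 v(x) φ(x) dx = -4/5.
LHS = RHS, so the identity holds for this test φ.
Moreover u is smooth here and v(x) = u'(x) = 6*x**2 + 4*x + 1 pointwise, so the identity holds for every test function. Hence v is the weak derivative of u.


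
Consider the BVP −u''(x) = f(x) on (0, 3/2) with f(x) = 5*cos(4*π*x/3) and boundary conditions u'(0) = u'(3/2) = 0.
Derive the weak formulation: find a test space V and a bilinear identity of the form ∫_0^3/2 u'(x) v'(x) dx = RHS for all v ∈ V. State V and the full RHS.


V = H^1(0, 3/2) (no boundary constraint on v; u is determined up to an additive constant); weak form: ∫_0^3/2 u'v' dx = ∫_0^3/2 (5*cos(4*π*x/3)) v dx for all v ∈ V.

Multiply both sides by a test function v and integrate from 0 to 3/2:
  ∫_0^3/2 −u''(x) v(x) dx = ∫_0^3/2 f(x) v(x) dx.
Integrate the LHS by parts once:
  ∫_0^3/2 −u'' v dx = −[u'(x) v(x)]_0^3/2 + ∫_0^3/2 u'(x) v'(x) dx.
Thus ∫_0^3/2 u'(x) v'(x) dx = ∫_0^3/2 f(x) v(x) dx + [u'(x) v(x)]_0^3/2.
Choose V so that boundary terms are either known or forced to vanish.
u has homogeneous Neumann: u'(0) = u'(3/2) = 0. So [u' v]_0^3/2 = 0·v(3/2) − 0·v(0) = 0 for any v; take V = H^1(0, 3/2).
Weak formulation: find u (satisfying any essential BC) such that ∫_0^3/2 u'(x) v'(x) dx = ∫_0^3/2 f v dx for all v ∈ V (homogeneous Neumann, so boundary terms vanish).
Substituting f(x) = 5*cos(4*π*x/3), the right-hand side is ∫_0^3/2 (5*cos(4*π*x/3)) v dx.
Compatibility check (pure Neumann): taking v ≡ 1 ∈ V gives 0 = ∫_0^3/2 f dx + (0) − (0), i.e. ∫_0^3/2 f dx must equal u'(0) − u'(3/2) = 0. Indeed ∫_0^3/2 (5*cos(4*π*x/3)) dx = 0, so the data are compatible. The solution is then unique only up to an additive constant (fix it e.g. by requiring ∫_0^3/2 u dx = 0).


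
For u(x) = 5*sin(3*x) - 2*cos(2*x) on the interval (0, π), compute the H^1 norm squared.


||u||_{H^1(0,π)}^2 = -120 + 135*π

u'(x) = 4*sin(2*x) + 15*cos(3*x).
Expand u² and (u')² and integrate term by term on (0, π), using: for integers n ≥ 1, ∫_0^π sin²(nx) dx = ∫_0^π cos²(nx) dx = π/2; for n ≠ n', ∫_0^π sin(nx)sin(n'x) dx = ∫_0^π cos(nx)cos(n'x) dx = 0; and by product-to-sum, ∫_0^π sin(nx)cos(n'x) dx = ½∫_0^π [sin((n+n')x) + sin((n−n')x)] dx, which is 0 when n+n' is even and 2n/(n²−n'²) when n+n' is odd (it need not vanish on (0, π)).
  u² squared terms: (-2)²·∫cos(2x)² dx = 4·π/2 = 2*π;  (5)²·∫sin(3x)² dx = 25·π/2 = 25*π/2.
  u² cross terms: 2·(-2)·(5)·∫cos(2x)·sin(3x) dx = -20·(6/5) = -24.
  So ∫_0^π u² dx = 2*π + 25*π/2 − 24 = -24 + 29*π/2.
  (u')² squared terms: (4)²·∫sin(2x)² dx = 16·π/2 = 8*π;  (15)²·∫cos(3x)² dx = 225·π/2 = 225*π/2.
  (u')² cross terms: 2·(4)·(15)·∫sin(2x)·cos(3x) dx = 120·(-4/5) = -96.
  So ∫_0^π (u')² dx = 8*π + 225*π/2 − 96 = -96 + 241*π/2.
||u||_{H^1}^2 = (-24 + 29*π/2) + (-96 + 241*π/2) = -120 + 135*π.


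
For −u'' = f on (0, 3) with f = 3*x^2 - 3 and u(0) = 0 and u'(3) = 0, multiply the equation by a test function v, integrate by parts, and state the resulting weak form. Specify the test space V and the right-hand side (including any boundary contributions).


V = {v ∈ H^1(0, 3) : v(0) = 0} (test functions vanish at x = 0 where u is specified); weak form: ∫_0^3 u'v' dx = ∫_0^3 (3*x^2 - 3) v dx for all v ∈ V.

Multiply both sides by a test function v and integrate from 0 to 3:
  ∫_0^3 −u''(x) v(x) dx = ∫_0^3 f(x) v(x) dx.
Integrate the LHS by parts once:
  ∫_0^3 −u'' v dx = −[u'(x) v(x)]_0^3 + ∫_0^3 u'(x) v'(x) dx.
Thus ∫_0^3 u'(x) v'(x) dx = ∫_0^3 f(x) v(x) dx + [u'(x) v(x)]_0^3.
Choose V so that boundary terms are either known or forced to vanish.
Mixed BC: u(0) = 0 (Dirichlet) and u'(3) = 0 (Neumann). Define V = {v ∈ H^1(0, 3) : v(0) = 0}. Then [u' v]_0^3 = u'(3)·v(3) − u'(0)·0 = 0.
Weak formulation: find u (satisfying any essential BC) such that ∫_0^3 u'(x) v'(x) dx = ∫_0^3 f v dx for all v ∈ V (Dirichlet at 0 absorbed into V; the Neumann datum at x = 3 is zero, so no boundary term remains).
Substituting f(x) = 3*x^2 - 3, the right-hand side is ∫_0^3 (3*x^2 - 3) v dx.


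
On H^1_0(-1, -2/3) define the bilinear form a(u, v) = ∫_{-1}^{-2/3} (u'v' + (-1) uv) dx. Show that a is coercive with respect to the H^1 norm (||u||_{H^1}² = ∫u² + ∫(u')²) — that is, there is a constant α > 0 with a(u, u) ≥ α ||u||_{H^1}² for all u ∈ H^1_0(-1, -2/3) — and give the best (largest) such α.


α = (-1 + 9*π^2)/(1 + 9*π^2)

Coercivity of a(·,·) on H^1_0(-1, -2/3) means a(u, u) ≥ α ||u||_{H^1}² for every u ∈ H^1_0.
The interval has length L = 1/3, and Poincaré/coercivity depend only on L. Here a(u, u) = ∫(u')² + (-1)·∫u².
Here c = -1 < 0 with |c| < (π/L)² = 9*π^2, so coercivity still holds. The condition a(u,u) ≥ α||u||_{H^1}² reads (1−α)∫(u')² ≥ (α−c)∫u². Any admissible α is ≤ 1 (rapidly oscillating u have ∫u²/∫(u')² → 0), and α = 1 would force 0 ≥ (1−c)∫u², impossible since c < 1; so 1−α > 0. By the sharp Poincaré inequality on H^1_0 of an interval of length L, ∫(u')² ≥ (π/L)²∫u² with equality for the first sine mode sin(π(x−x₀)/L) (x₀ the left endpoint), so the inequality holds for all u iff (1−α)(π/L)² ≥ α − c, i.e. α ≤ ((π/L)² + c)/((π/L)² + 1) = (1 + c(L/π)²)/(1 + (L/π)²). (Direct route, valid since c ≤ 0: Poincaré gives c∫u² ≥ c(L/π)²∫(u')², so a(u,u) ≥ (1 + c(L/π)²)∫(u')², while ||u||_{H^1}² ≤ (1 + (L/π)²)∫(u')²; dividing yields the same α.) With (π/L)² = 9*π^2 and c = -1, the largest admissible constant is α = ((π/L)² + c)/((π/L)² + 1).
Simplifying, α = (-1 + 9*π^2)/(1 + 9*π^2).


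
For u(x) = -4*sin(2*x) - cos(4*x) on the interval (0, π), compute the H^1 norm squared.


||u||_{H^1(0,π)}^2 = 97*π/2

u'(x) = 4*sin(4*x) - 8*cos(2*x).
Expand u² and (u')² and integrate term by term on (0, π), using: for integers n ≥ 1, ∫_0^π sin²(nx) dx = ∫_0^π cos²(nx) dx = π/2; for n ≠ n', ∫_0^π sin(nx)sin(n'x) dx = ∫_0^π cos(nx)cos(n'x) dx = 0; and by product-to-sum, ∫_0^π sin(nx)cos(n'x) dx = ½∫_0^π [sin((n+n')x) + sin((n−n')x)] dx, which is 0 when n+n' is even and 2n/(n²−n'²) when n+n' is odd (it need not vanish on (0, π)).
  u² squared terms: (-1)²·∫cos(4x)² dx = 1·π/2 = π/2;  (-4)²·∫sin(2x)² dx = 16·π/2 = 8*π.
  u² cross terms: 2·(-1)·(-4)·∫cos(4x)·sin(2x) dx = 8·(0) = 0.
  So ∫_0^π u² dx = π/2 + 8*π + 0 = 17*π/2.
  (u')² squared terms: (-8)²·∫cos(2x)² dx = 64·π/2 = 32*π;  (4)²·∫sin(4x)² dx = 16·π/2 = 8*π.
  (u')² cross terms: 2·(-8)·(4)·∫cos(2x)·sin(4x) dx = -64·(0) = 0.
  So ∫_0^π (u')² dx = 32*π + 8*π + 0 = 40*π.
||u||_{H^1}^2 = (17*π/2) + (40*π) = 97*π/2.


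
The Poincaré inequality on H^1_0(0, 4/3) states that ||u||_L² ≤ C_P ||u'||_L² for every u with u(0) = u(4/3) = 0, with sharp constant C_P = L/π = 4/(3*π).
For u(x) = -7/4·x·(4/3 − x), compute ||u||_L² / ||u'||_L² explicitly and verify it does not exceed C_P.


||u||_L² / ||u'||_L² = 2*sqrt(10)/15 < C_P = 4/(3*π).

u(x) = -7/4·x·(4/3 − x), so u'(x) = 7*x/2 - 7/3.
u(x) = -7/4·x·(4/3 − x) vanishes at x = 0 and x = 4/3, so u ∈ H^1_0(0, 4/3). Differentiate via the product rule and integrate the resulting polynomials term by term.
  ∫_0^4/3 u² dx = ∫_0^4/3 (49*x^4/16 - 49*x^3/6 + 49*x^2/9) dx. Term by term:
    ∫_0^4/3 49*x^4/16 dx = 3136/1215;  ∫_0^4/3 -49*x^3/6 dx = -1568/243;  ∫_0^4/3 49*x^2/9 dx = 3136/729.
  Sum: 3136/1215 − 1568/243 + 3136/729 = 1568/3645.
  ∫_0^4/3 (u')² dx = ∫_0^4/3 (49*x^2/4 - 49*x/3 + 49/9) dx. Term by term:
    ∫_0^4/3 49*x^2/4 dx = 784/81;  ∫_0^4/3 -49*x/3 dx = -392/27;  ∫_0^4/3 49/9 dx = 196/27.
  Sum: 784/81 − 392/27 + 196/27 = 196/81.
∫_0^4/3 u² dx = 1568/3645, so ||u||_L² = 28*sqrt(10)/135.
∫_0^4/3 (u')² dx = 196/81, so ||u'||_L² = 14/9.
Ratio ||u||_L² / ||u'||_L² = 2*sqrt(10)/15.
Sharp Poincaré constant on H^1_0(0, 4/3) is C_P = L/π = 4/(3*π), achieved by sin(3*π/4·x).
A polynomial bump cannot attain the sharp Poincaré constant (only the first sine eigenfunction does), so the ratio is strictly less than C_P, consistent with ||u||_L² ≤ C_P ||u'||_L².


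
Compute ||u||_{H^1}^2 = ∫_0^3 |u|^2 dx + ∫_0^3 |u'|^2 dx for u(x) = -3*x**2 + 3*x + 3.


||u||_{H^1}^2 = 2889/10

The H^1 norm (squared) on an interval (0, L) is
  ||u||_{H^1}^2 = ∫_0^L u(x)^2 dx + ∫_0^L u'(x)^2 dx.
Compute u'(x) = 3 - 6*x.
Then u(x)^2 = 9*x**4 - 18*x**3 - 9*x**2 + 18*x + 9 and u'(x)^2 = 36*x**2 - 36*x + 9.
Integrate each monomial from 0 to 3 using ∫_0^3 c·x^n dx = c·3^(n+1)/(n+1):
  ∫_0^3 u(x)^2 dx = ∫_0^3 (9*x^4 - 18*x^3 - 9*x^2 + 18*x + 9) dx. Term by term:
    ∫_0^3 9*x^4 dx = 2187/5;  ∫_0^3 -18*x^3 dx = -729/2;  ∫_0^3 -9*x^2 dx = -81;
    ∫_0^3 18*x dx = 81;  ∫_0^3 9 dx = 27.
  Sum: 2187/5 − 729/2 − 81 + 81 + 27 = 999/10.
  ∫_0^3 u'(x)^2 dx = ∫_0^3 (36*x^2 - 36*x + 9) dx. Term by term:
    ∫_0^3 36*x^2 dx = 324;  ∫_0^3 -36*x dx = -162;  ∫_0^3 9 dx = 27.
  Sum: 324 − 162 + 27 = 189.
Adding: ||u||_{H^1}^2 = 999/10 + 189 = 2889/10.


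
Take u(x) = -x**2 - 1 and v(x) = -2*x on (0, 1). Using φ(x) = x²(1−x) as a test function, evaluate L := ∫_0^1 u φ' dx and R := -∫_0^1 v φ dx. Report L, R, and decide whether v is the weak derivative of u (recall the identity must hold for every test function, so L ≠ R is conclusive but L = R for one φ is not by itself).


LHS = 1/10, RHS = 1/10. Yes, v = u' weakly.

u(x) = -x**2 - 1, classical derivative u'(x) = -2*x.
φ(x) = x²(1−x), so φ'(x) = x*(2 - 3*x).
Note φ(0) = φ(1) = 0, so the boundary term u·φ vanishes.
LHS = ∫_0^1 u(x) φ'(x) dx = ∫_0^1 (3*x^4 - 2*x^3 + 3*x^2 - 2*x) dx. Term by term:
  ∫_0^1 3*x^4 dx = 3/5;  ∫_0^1 -2*x^3 dx = -1/2;  ∫_0^1 3*x^2 dx = 1;
  ∫_0^1 -2*x dx = -1.
Sum: 3/5 − 1/2 + 1 − 1 = 1/10.
So LHS = 1/10.
∫_0^1 v(x) φ(x) dx = ∫_0^1 (2*x^4 - 2*x^3) dx. Term by term:
  ∫_0^1 2*x^4 dx = 2/5;  ∫_0^1 -2*x^3 dx = -1/2.
Sum: 2/5 − 1/2 = -1/10.
So RHS = -∫_0^1 v(x) φ(x) dx = 1/10.
LHS = RHS, so the identity holds for this test φ.
Moreover u is smooth here and v(x) = u'(x) = -2*x pointwise, so the identity holds for every test function. Hence v is the weak derivative of u.


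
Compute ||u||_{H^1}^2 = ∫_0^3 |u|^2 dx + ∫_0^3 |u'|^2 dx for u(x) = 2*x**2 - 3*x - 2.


||u||_{H^1}^2 = 447/5

The H^1 norm (squared) on an interval (0, L) is
  ||u||_{H^1}^2 = ∫_0^L u(x)^2 dx + ∫_0^L u'(x)^2 dx.
Compute u'(x) = 4*x - 3.
Then u(x)^2 = 4*x**4 - 12*x**3 + x**2 + 12*x + 4 and u'(x)^2 = 16*x**2 - 24*x + 9.
Integrate each monomial from 0 to 3 using ∫_0^3 c·x^n dx = c·3^(n+1)/(n+1):
  ∫_0^3 u(x)^2 dx = ∫_0^3 (4*x^4 - 12*x^3 + x^2 + 12*x + 4) dx. Term by term:
    ∫_0^3 4*x^4 dx = 972/5;  ∫_0^3 -12*x^3 dx = -243;  ∫_0^3 x^2 dx = 9;
    ∫_0^3 12*x dx = 54;  ∫_0^3 4 dx = 12.
  Sum: 972/5 − 243 + 9 + 54 + 12 = 132/5.
  ∫_0^3 u'(x)^2 dx = ∫_0^3 (16*x^2 - 24*x + 9) dx. Term by term:
    ∫_0^3 16*x^2 dx = 144;  ∫_0^3 -24*x dx = -108;  ∫_0^3 9 dx = 27.
  Sum: 144 − 108 + 27 = 63.
Adding: ||u||_{H^1}^2 = 132/5 + 63 = 447/5.


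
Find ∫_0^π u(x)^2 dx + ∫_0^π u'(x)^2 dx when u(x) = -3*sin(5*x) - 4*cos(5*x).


||u||_{H^1(0,π)}^2 = 325*π

u'(x) = 20*sin(5*x) - 15*cos(5*x).
Expand u² and (u')² and integrate term by term on (0, π), using: for integers n ≥ 1, ∫_0^π sin²(nx) dx = ∫_0^π cos²(nx) dx = π/2; for n ≠ n', ∫_0^π sin(nx)sin(n'x) dx = ∫_0^π cos(nx)cos(n'x) dx = 0; and by product-to-sum, ∫_0^π sin(nx)cos(n'x) dx = ½∫_0^π [sin((n+n')x) + sin((n−n')x)] dx, which is 0 when n+n' is even and 2n/(n²−n'²) when n+n' is odd (it need not vanish on (0, π)).
  u² squared terms: (-4)²·∫cos(5x)² dx = 16·π/2 = 8*π;  (-3)²·∫sin(5x)² dx = 9·π/2 = 9*π/2.
  u² cross terms: 2·(-4)·(-3)·∫cos(5x)·sin(5x) dx = 24·(0) = 0.
  So ∫_0^π u² dx = 8*π + 9*π/2 + 0 = 25*π/2.
  (u')² squared terms: (-15)²·∫cos(5x)² dx = 225·π/2 = 225*π/2;  (20)²·∫sin(5x)² dx = 400·π/2 = 200*π.
  (u')² cross terms: 2·(-15)·(20)·∫cos(5x)·sin(5x) dx = -600·(0) = 0.
  So ∫_0^π (u')² dx = 225*π/2 + 200*π + 0 = 625*π/2.
||u||_{H^1}^2 = (25*π/2) + (625*π/2) = 325*π.


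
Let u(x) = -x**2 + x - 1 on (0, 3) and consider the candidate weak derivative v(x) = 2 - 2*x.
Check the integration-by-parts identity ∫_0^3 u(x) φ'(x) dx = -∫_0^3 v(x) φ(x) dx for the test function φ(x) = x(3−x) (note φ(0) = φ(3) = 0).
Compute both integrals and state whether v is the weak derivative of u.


LHS = 9, RHS = 9/2. No, v is not the weak derivative of u.

u(x) = -x**2 + x - 1, classical derivative u'(x) = 1 - 2*x.
φ(x) = x(3−x), so φ'(x) = 3 - 2*x.
Note φ(0) = φ(3) = 0, so the boundary term u·φ vanishes.
LHS = ∫_0^3 u(x) φ'(x) dx = ∫_0^3 (2*x^3 - 5*x^2 + 5*x - 3) dx. Term by term:
  ∫_0^3 2*x^3 dx = 81/2;  ∫_0^3 -5*x^2 dx = -45;  ∫_0^3 5*x dx = 45/2;
  ∫_0^3 -3 dx = -9.
Sum: 81/2 − 45 + 45/2 − 9 = 9.
So LHS = 9.
∫_0^3 v(x) φ(x) dx = ∫_0^3 (2*x^3 - 8*x^2 + 6*x) dx. Term by term:
  ∫_0^3 2*x^3 dx = 81/2;  ∫_0^3 -8*x^2 dx = -72;  ∫_0^3 6*x dx = 27.
Sum: 81/2 − 72 + 27 = -9/2.
So RHS = -∫_0^3 v(x) φ(x) dx = 9/2.
LHS − RHS = 9/2 ≠ 0, so the identity fails.
(For a valid weak derivative the identity must hold for EVERY test function, in particular this one. The failure shows v is NOT the weak derivative of u.)
Correct weak derivative would be u'(x) = 1 - 2*x.


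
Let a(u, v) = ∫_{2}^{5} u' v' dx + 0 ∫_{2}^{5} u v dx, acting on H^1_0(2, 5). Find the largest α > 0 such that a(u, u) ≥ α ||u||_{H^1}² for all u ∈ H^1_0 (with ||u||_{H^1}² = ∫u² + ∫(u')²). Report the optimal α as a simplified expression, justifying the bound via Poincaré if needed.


α = π^2/(9 + π^2)

Coercivity of a(·,·) on H^1_0(2, 5) means a(u, u) ≥ α ||u||_{H^1}² for every u ∈ H^1_0.
The interval has length L = 3, and Poincaré/coercivity depend only on L. Here a(u, u) = ∫(u')² + (0)·∫u².
Here c = 0, so a(u,u) = ∫(u')² alone. The condition a(u,u) ≥ α||u||_{H^1}² reads (1−α)∫(u')² ≥ (α−c)∫u². Any admissible α is ≤ 1 (rapidly oscillating u have ∫u²/∫(u')² → 0), and α = 1 would force 0 ≥ (1−c)∫u², impossible since c < 1; so 1−α > 0. By the sharp Poincaré inequality on H^1_0 of an interval of length L, ∫(u')² ≥ (π/L)²∫u² with equality for the first sine mode sin(π(x−x₀)/L) (x₀ the left endpoint), so the inequality holds for all u iff (1−α)(π/L)² ≥ α − c, i.e. α ≤ ((π/L)² + c)/((π/L)² + 1) = (1 + c(L/π)²)/(1 + (L/π)²). (Direct route, valid since c ≤ 0: Poincaré gives c∫u² ≥ c(L/π)²∫(u')², so a(u,u) ≥ (1 + c(L/π)²)∫(u')², while ||u||_{H^1}² ≤ (1 + (L/π)²)∫(u')²; dividing yields the same α.) With (π/L)² = π^2/9 and c = 0, the largest admissible constant is α = ((π/L)² + c)/((π/L)² + 1).
Simplifying, α = π^2/(9 + π^2).


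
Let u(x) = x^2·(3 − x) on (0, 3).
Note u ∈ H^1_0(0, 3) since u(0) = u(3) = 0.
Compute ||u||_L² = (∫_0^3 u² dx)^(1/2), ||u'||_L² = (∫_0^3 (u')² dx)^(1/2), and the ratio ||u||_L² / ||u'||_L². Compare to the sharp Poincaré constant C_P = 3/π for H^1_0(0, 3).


||u||_L² / ||u'||_L² = 3*sqrt(14)/14 < C_P = 3/π.

u(x) = x^2·(3 − x), so u'(x) = 3*x*(2 - x).
u(x) = x^2·(3 − x) vanishes at x = 0 and x = 3, so u ∈ H^1_0(0, 3). Differentiate via the product rule and integrate the resulting polynomials term by term.
  ∫_0^3 u² dx = ∫_0^3 (x^6 - 6*x^5 + 9*x^4) dx. Term by term:
    ∫_0^3 x^6 dx = 2187/7;  ∫_0^3 -6*x^5 dx = -729;  ∫_0^3 9*x^4 dx = 2187/5.
  Sum: 2187/7 − 729 + 2187/5 = 729/35.
  ∫_0^3 (u')² dx = ∫_0^3 (9*x^4 - 36*x^3 + 36*x^2) dx. Term by term:
    ∫_0^3 9*x^4 dx = 2187/5;  ∫_0^3 -36*x^3 dx = -729;  ∫_0^3 36*x^2 dx = 324.
  Sum: 2187/5 − 729 + 324 = 162/5.
∫_0^3 u² dx = 729/35, so ||u||_L² = 27*sqrt(35)/35.
∫_0^3 (u')² dx = 162/5, so ||u'||_L² = 9*sqrt(10)/5.
Ratio ||u||_L² / ||u'||_L² = 3*sqrt(14)/14.
Sharp Poincaré constant on H^1_0(0, 3) is C_P = L/π = 3/π, achieved by sin(π/3·x).
A polynomial bump cannot attain the sharp Poincaré constant (only the first sine eigenfunction does), so the ratio is strictly less than C_P, consistent with ||u||_L² ≤ C_P ||u'||_L².


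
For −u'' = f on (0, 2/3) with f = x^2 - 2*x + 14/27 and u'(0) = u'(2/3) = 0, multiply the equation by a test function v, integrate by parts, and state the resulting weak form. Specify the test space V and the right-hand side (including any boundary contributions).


V = H^1(0, 2/3) (no boundary constraint on v; u is determined up to an additive constant); weak form: ∫_0^2/3 u'v' dx = ∫_0^2/3 (x^2 - 2*x + 14/27) v dx for all v ∈ V.

Multiply both sides by a test function v and integrate from 0 to 2/3:
  ∫_0^2/3 −u''(x) v(x) dx = ∫_0^2/3 f(x) v(x) dx.
Integrate the LHS by parts once:
  ∫_0^2/3 −u'' v dx = −[u'(x) v(x)]_0^2/3 + ∫_0^2/3 u'(x) v'(x) dx.
Thus ∫_0^2/3 u'(x) v'(x) dx = ∫_0^2/3 f(x) v(x) dx + [u'(x) v(x)]_0^2/3.
Choose V so that boundary terms are either known or forced to vanish.
u has homogeneous Neumann: u'(0) = u'(2/3) = 0. So [u' v]_0^2/3 = 0·v(2/3) − 0·v(0) = 0 for any v; take V = H^1(0, 2/3).
Weak formulation: find u (satisfying any essential BC) such that ∫_0^2/3 u'(x) v'(x) dx = ∫_0^2/3 f v dx for all v ∈ V (homogeneous Neumann, so boundary terms vanish).
Substituting f(x) = x^2 - 2*x + 14/27, the right-hand side is ∫_0^2/3 (x^2 - 2*x + 14/27) v dx.
Compatibility check (pure Neumann): taking v ≡ 1 ∈ V gives 0 = ∫_0^2/3 f dx + (0) − (0), i.e. ∫_0^2/3 f dx must equal u'(0) − u'(2/3) = 0. Indeed ∫_0^2/3 (x^2 - 2*x + 14/27) dx = 0, so the data are compatible. The solution is then unique only up to an additive constant (fix it e.g. by requiring ∫_0^2/3 u dx = 0).


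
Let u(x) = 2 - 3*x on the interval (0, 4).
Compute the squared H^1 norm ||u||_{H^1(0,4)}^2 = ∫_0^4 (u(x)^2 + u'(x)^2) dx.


||u||_{H^1}^2 = 148

The H^1 norm (squared) on an interval (0, L) is
  ||u||_{H^1}^2 = ∫_0^L u(x)^2 dx + ∫_0^L u'(x)^2 dx.
Compute u'(x) = -3.
Then u(x)^2 = 9*x**2 - 12*x + 4 and u'(x)^2 = 9.
Integrate each monomial from 0 to 4 using ∫_0^4 c·x^n dx = c·4^(n+1)/(n+1):
  ∫_0^4 u(x)^2 dx = ∫_0^4 (9*x^2 - 12*x + 4) dx. Term by term:
    ∫_0^4 9*x^2 dx = 192;  ∫_0^4 -12*x dx = -96;  ∫_0^4 4 dx = 16.
  Sum: 192 − 96 + 16 = 112.
  ∫_0^4 u'(x)^2 dx = ∫_0^4 (9) dx. Term by term:
    ∫_0^4 9 dx = 36.
Adding: ||u||_{H^1}^2 = 112 + 36 = 148.


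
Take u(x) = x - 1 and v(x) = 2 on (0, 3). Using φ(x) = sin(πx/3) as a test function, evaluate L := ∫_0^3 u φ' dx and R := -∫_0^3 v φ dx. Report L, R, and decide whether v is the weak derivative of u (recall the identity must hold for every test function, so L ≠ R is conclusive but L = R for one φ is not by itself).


LHS = -6/π, RHS = -12/π. No, v is not the weak derivative of u.

u(x) = x - 1, classical derivative u'(x) = 1.
φ(x) = sin(πx/3), so φ'(x) = π*cos(π*x/3)/3.
Note φ(0) = φ(3) = 0, so the boundary term u·φ vanishes.
LHS = ∫_0^3 u(x) φ'(x) dx = ∫_0^3 (π*x*cos(π*x/3)/3 - π*cos(π*x/3)/3) dx. Term by term:
  ∫_0^3 -π*cos(π*x/3)/3 dx = 0;  ∫_0^3 π*x*cos(π*x/3)/3 dx = -6/π.
Sum: 0 − 6/π = -6/π.
So LHS = -6/π.
∫_0^3 v(x) φ(x) dx = ∫_0^3 (2*sin(π*x/3)) dx. Term by term:
  ∫_0^3 2*sin(π*x/3) dx = 12/π.
So RHS = -∫_0^3 v(x) φ(x) dx = -12/π.
LHS − RHS = 6/π ≠ 0, so the identity fails.
(For a valid weak derivative the identity must hold for EVERY test function, in particular this one. The failure shows v is NOT the weak derivative of u.)
Correct weak derivative would be u'(x) = 1.


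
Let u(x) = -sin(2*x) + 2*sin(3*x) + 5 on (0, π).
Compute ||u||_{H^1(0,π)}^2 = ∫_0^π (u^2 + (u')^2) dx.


||u||_{H^1(0,π)}^2 = 40/3 + 95*π/2

u'(x) = -2*cos(2*x) + 6*cos(3*x).
Expand u² and (u')² and integrate term by term on (0, π), using: for integers n ≥ 1, ∫_0^π sin²(nx) dx = ∫_0^π cos²(nx) dx = π/2; for n ≠ n', ∫_0^π sin(nx)sin(n'x) dx = ∫_0^π cos(nx)cos(n'x) dx = 0; and by product-to-sum, ∫_0^π sin(nx)cos(n'x) dx = ½∫_0^π [sin((n+n')x) + sin((n−n')x)] dx, which is 0 when n+n' is even and 2n/(n²−n'²) when n+n' is odd (it need not vanish on (0, π)). For the constant mode: ∫_0^π 1 dx = π, ∫_0^π cos(nx) dx = 0, ∫_0^π sin(nx) dx = (1−(−1)^n)/n.
  u² squared terms: (5)²·∫1 dx = 25·π = 25*π;  (-1)²·∫sin(2x)² dx = 1·π/2 = π/2;  (2)²·∫sin(3x)² dx = 4·π/2 = 2*π.
  u² cross terms: 2·(5)·(-1)·∫1·sin(2x) dx = -10·(0) = 0;  2·(5)·(2)·∫1·sin(3x) dx = 20·(2/3) = 40/3;  2·(-1)·(2)·∫sin(2x)·sin(3x) dx = -4·(0) = 0.
  So ∫_0^π u² dx = 25*π + π/2 + 2*π + 0 + 40/3 + 0 = 40/3 + 55*π/2.
  (u')² squared terms: (-2)²·∫cos(2x)² dx = 4·π/2 = 2*π;  (6)²·∫cos(3x)² dx = 36·π/2 = 18*π.
  (u')² cross terms: 2·(-2)·(6)·∫cos(2x)·cos(3x) dx = -24·(0) = 0.
  So ∫_0^π (u')² dx = 2*π + 18*π + 0 = 20*π.
||u||_{H^1}^2 = (40/3 + 55*π/2) + (20*π) = 40/3 + 95*π/2.


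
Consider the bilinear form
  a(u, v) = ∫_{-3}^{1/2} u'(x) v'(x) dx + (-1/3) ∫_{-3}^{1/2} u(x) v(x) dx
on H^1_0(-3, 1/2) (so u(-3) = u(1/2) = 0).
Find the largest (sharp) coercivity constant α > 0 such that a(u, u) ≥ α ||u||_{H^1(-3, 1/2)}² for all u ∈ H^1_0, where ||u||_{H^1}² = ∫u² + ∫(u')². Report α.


α = (-49 + 12*π^2)/(3*(4*π^2 + 49))

Coercivity of a(·,·) on H^1_0(-3, 1/2) means a(u, u) ≥ α ||u||_{H^1}² for every u ∈ H^1_0.
The interval has length L = 7/2, and Poincaré/coercivity depend only on L. Here a(u, u) = ∫(u')² + (-1/3)·∫u².
Here c = -1/3 < 0 with |c| < (π/L)² = 4*π^2/49, so coercivity still holds. The condition a(u,u) ≥ α||u||_{H^1}² reads (1−α)∫(u')² ≥ (α−c)∫u². Any admissible α is ≤ 1 (rapidly oscillating u have ∫u²/∫(u')² → 0), and α = 1 would force 0 ≥ (1−c)∫u², impossible since c < 1; so 1−α > 0. By the sharp Poincaré inequality on H^1_0 of an interval of length L, ∫(u')² ≥ (π/L)²∫u² with equality for the first sine mode sin(π(x−x₀)/L) (x₀ the left endpoint), so the inequality holds for all u iff (1−α)(π/L)² ≥ α − c, i.e. α ≤ ((π/L)² + c)/((π/L)² + 1) = (1 + c(L/π)²)/(1 + (L/π)²). (Direct route, valid since c ≤ 0: Poincaré gives c∫u² ≥ c(L/π)²∫(u')², so a(u,u) ≥ (1 + c(L/π)²)∫(u')², while ||u||_{H^1}² ≤ (1 + (L/π)²)∫(u')²; dividing yields the same α.) With (π/L)² = 4*π^2/49 and c = -1/3, the largest admissible constant is α = ((π/L)² + c)/((π/L)² + 1).
Simplifying, α = (-49 + 12*π^2)/(3*(4*π^2 + 49)).


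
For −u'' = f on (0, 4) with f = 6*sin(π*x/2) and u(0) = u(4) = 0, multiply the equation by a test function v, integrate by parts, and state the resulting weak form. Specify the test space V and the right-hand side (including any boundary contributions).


V = H^1_0(0, 4) (so v(0) = v(4) = 0); weak form: ∫_0^4 u'v' dx = ∫_0^4 (6*sin(π*x/2)) v dx for all v ∈ V.

Multiply both sides by a test function v and integrate from 0 to 4:
  ∫_0^4 −u''(x) v(x) dx = ∫_0^4 f(x) v(x) dx.
Integrate the LHS by parts once:
  ∫_0^4 −u'' v dx = −[u'(x) v(x)]_0^4 + ∫_0^4 u'(x) v'(x) dx.
Thus ∫_0^4 u'(x) v'(x) dx = ∫_0^4 f(x) v(x) dx + [u'(x) v(x)]_0^4.
Choose V so that boundary terms are either known or forced to vanish.
u is Dirichlet: u(0) = u(4) = 0. Let V = H^1_0(0, 4); then v(0) = v(4) = 0, and [u' v]_0^4 = 0.
Weak formulation: find u (satisfying any essential BC) such that ∫_0^4 u'(x) v'(x) dx = ∫_0^4 f v dx for all v ∈ V.
Substituting f(x) = 6*sin(π*x/2), the right-hand side is ∫_0^4 (6*sin(π*x/2)) v dx.
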